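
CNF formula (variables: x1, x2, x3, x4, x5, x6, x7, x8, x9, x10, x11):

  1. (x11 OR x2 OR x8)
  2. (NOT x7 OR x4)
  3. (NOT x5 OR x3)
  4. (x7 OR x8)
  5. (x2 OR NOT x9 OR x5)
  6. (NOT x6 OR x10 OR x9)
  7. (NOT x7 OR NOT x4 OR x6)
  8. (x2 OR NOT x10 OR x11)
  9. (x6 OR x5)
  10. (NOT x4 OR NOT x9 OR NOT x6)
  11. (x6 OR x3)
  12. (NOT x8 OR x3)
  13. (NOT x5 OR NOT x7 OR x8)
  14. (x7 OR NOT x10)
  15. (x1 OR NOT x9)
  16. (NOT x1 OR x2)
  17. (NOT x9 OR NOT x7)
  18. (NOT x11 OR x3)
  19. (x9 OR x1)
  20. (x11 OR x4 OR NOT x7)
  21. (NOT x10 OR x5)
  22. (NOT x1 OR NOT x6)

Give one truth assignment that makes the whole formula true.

x1=True  x2=True  x3=True  x4=True  x5=True  x6=False  x7=False  x8=True  x9=True  x10=False  x11=False

Check each clause:
  1. (x8 OR x2 OR x11) — x8 is true.
  2. (x4 OR NOT x7) — NOT x7 is true.
  3. (NOT x5 OR x3) — x3 is true.
  4. (x8 OR x7) — x8 is true.
  5. (x5 OR x2 OR NOT x9) — x2 is true.
  6. (x9 OR x10 OR NOT x6) — x9 is true.
  7. (x6 OR NOT x7 OR NOT x4) — NOT x7 is true.
  8. (x11 OR x2 OR NOT x10) — x2 is true.
  9. (x6 OR x5) — x5 is true.
  10. (NOT x9 OR NOT x6 OR NOT x4) — NOT x6 is true.
  11. (x6 OR x3) — x3 is true.
  12. (NOT x8 OR x3) — x3 is true.
  13. (NOT x7 OR NOT x5 OR x8) — x8 is true.
  14. (NOT x10 OR x7) — NOT x10 is true.
  15. (x1 OR NOT x9) — x1 is true.
  16. (NOT x1 OR x2) — x2 is true.
  17. (NOT x9 OR NOT x7) — NOT x7 is true.
  18. (NOT x11 OR x3) — x3 is true.
  19. (x1 OR x9) — x1 is true.
  20. (NOT x7 OR x4 OR x11) — NOT x7 is true.
  21. (NOT x10 OR x5) — x5 is true.
  22. (NOT x6 OR NOT x1) — NOT x6 is true.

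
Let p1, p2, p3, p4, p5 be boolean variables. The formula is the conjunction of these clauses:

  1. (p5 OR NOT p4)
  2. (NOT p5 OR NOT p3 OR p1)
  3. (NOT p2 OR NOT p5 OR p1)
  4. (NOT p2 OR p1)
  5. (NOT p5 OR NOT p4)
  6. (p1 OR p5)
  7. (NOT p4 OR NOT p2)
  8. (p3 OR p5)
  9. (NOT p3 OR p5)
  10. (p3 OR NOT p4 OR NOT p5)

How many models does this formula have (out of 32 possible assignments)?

The models are:
  p1=F p2=F p3=F p4=F p5=T
  p1=T p2=F p3=F p4=F p5=T
  p1=T p2=F p3=T p4=F p5=T
  p1=T p2=T p3=F p4=F p5=T
  p1=T p2=T p3=T p4=F p5=T
That's 5 in total.

5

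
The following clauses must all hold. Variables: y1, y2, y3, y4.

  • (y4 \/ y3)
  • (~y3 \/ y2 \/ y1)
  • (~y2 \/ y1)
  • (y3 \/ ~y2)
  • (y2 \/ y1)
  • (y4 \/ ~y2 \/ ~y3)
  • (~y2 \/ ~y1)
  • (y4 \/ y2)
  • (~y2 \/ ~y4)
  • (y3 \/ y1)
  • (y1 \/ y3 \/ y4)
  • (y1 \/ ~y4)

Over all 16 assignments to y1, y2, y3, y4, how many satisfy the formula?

2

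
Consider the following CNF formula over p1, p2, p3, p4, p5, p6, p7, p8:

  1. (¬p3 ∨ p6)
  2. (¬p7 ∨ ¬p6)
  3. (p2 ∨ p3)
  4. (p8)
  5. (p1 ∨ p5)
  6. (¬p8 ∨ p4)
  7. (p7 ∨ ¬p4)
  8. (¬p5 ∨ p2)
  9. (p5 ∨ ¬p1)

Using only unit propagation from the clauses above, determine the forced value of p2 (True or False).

True

Unit clause (p8) sets p8 = True.
In (¬p8 ∨ p4), ¬p8 is now false; p4 must hold, so p4 = True.
In (p7 ∨ ¬p4), ¬p4 is now false; p7 must hold, so p7 = True.
In (¬p6 ∨ ¬p7), ¬p7 is now false; ¬p6 must hold, so p6 = False.
(¬p3 ∨ p6) with p6 = False leaves only ¬p3, so p3 = False.
(p2 ∨ p3): since p3 = False, the clause reduces to (p2). p2 = True.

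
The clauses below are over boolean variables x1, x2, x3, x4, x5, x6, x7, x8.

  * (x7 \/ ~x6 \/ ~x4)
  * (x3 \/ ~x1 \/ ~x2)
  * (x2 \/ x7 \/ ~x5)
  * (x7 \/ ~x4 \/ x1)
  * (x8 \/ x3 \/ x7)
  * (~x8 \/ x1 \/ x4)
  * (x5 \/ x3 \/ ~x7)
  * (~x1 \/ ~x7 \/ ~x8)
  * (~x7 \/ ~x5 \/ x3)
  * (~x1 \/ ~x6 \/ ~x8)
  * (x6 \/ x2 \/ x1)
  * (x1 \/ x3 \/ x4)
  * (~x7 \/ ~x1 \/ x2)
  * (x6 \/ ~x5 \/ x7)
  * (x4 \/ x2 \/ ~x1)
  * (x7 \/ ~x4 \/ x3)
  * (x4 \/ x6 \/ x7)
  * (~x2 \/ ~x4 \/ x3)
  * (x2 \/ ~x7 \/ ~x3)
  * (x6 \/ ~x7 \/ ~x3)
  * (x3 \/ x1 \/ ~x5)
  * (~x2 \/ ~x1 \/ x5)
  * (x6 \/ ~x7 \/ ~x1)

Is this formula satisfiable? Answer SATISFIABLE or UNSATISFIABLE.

SATISFIABLE

Try x1 = True.
For the remaining variables, x2 = True, x3 = True, x4 = True, x5 = True, x6 = True, x7 = True, x8 = False works.
So x1 = 1, x2 = 1, x3 = 1, x4 = 1, x5 = 1, x6 = 1, x7 = 1, x8 = 0 is a satisfying assignment.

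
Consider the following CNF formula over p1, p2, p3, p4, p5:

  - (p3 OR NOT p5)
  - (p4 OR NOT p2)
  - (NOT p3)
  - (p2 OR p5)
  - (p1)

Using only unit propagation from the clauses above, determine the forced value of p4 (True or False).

Unit clause (NOT p3) sets p3 = False.
(p3 OR NOT p5): since p3 = False, the clause reduces to (NOT p5). p5 = False.
(p2 OR p5): since p5 = False, the clause reduces to (p2). p2 = True.
(p4 OR NOT p2) with p2 = True leaves only p4, so p4 = True.

True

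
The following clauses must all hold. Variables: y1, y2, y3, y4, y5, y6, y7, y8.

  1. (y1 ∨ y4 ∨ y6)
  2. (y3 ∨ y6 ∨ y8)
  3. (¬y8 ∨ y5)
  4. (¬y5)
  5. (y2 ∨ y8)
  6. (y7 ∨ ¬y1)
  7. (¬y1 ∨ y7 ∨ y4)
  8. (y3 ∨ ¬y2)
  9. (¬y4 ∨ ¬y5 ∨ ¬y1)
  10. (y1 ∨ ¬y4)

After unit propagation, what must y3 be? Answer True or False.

True

(¬y5) stands alone — y5 = False.
(¬y8 ∨ y5): since y5 = False, the clause reduces to (¬y8). y8 = False.
(y2 ∨ y8): since y8 = False, the clause reduces to (y2). y2 = True.
From (y3 ∨ ¬y2) and y2 = True: y3 = True.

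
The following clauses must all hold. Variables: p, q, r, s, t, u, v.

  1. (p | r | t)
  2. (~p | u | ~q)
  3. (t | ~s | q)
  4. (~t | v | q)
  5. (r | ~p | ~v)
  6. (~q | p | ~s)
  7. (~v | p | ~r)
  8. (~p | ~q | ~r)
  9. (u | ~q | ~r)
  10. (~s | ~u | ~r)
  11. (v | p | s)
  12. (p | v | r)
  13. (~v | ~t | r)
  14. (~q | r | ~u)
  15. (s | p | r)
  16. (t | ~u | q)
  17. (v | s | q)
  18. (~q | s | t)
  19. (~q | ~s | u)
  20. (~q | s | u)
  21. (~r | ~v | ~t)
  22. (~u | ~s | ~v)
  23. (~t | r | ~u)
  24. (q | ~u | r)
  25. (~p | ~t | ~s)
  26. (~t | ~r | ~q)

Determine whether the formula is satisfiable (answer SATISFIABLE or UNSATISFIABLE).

Set p = True and propagate.
Set q = False and propagate.
The remaining clauses are satisfied by r = True, s = False, t = False, u = False, v = True.
So p=True  q=False  r=True  s=False  t=False  u=False  v=True is a satisfying assignment.

SATISFIABLE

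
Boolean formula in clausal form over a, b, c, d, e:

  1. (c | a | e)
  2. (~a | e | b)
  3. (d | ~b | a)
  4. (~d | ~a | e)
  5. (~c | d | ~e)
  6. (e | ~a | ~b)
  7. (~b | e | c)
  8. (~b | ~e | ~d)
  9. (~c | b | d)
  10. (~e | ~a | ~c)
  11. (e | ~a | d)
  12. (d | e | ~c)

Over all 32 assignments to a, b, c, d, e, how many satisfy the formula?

Case analysis on e and a:
  e=1, a=1: remaining (b,c,d) ∈ {(0,0,0); (0,0,1); (1,0,0)} — 3.
  e=1, a=0: remaining (b,c,d) ∈ {(0,0,0); (0,0,1); (0,1,1)} — 3.
  e=0, a=1: a clause becomes empty — 0.
  e=0, a=0: remaining (b,c,d) ∈ {(0,1,1); (1,1,1)} — 2.
Total: 3 + 3 + 0 + 2 = 8.

8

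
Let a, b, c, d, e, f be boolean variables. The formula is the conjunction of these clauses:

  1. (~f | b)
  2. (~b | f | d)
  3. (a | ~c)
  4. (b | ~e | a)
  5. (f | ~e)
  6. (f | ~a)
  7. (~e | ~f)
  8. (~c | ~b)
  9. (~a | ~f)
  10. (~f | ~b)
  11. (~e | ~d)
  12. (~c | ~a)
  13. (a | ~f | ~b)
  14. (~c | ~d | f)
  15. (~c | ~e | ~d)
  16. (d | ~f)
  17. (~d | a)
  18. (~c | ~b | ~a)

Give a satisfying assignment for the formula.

a = F  b = F  c = F  d = F  e = F  f = F

Pure literal: c appears only negated; assign c = False.
Pure literal: e appears only negated; assign e = False.
Try a = False.
  then d is forced to False.
  then f is forced to False.
  then b is forced to False.
Every clause has at least one true literal under this assignment.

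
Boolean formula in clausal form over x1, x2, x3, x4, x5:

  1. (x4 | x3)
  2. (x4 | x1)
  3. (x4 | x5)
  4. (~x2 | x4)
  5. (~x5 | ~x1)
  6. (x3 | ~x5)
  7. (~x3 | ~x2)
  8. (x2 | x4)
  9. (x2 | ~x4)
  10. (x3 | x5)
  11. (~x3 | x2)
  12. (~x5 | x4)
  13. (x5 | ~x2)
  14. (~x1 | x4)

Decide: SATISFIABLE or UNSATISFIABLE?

x4 = True:
  propagation gives x2=True, x3=False, x5=False; an empty clause results — contradiction.
x4 = False:
  propagation gives x3=True, x1=True; an empty clause results — contradiction.
Every branch closes, so no satisfying assignment exists.

UNSATISFIABLE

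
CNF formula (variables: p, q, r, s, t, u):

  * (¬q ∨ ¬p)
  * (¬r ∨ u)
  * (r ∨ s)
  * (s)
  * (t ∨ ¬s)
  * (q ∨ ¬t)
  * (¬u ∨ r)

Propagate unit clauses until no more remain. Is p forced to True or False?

False

(s) is a unit clause: s = True.
(t ∨ ¬s) with s = True leaves only t, so t = True.
In (¬t ∨ q), ¬t is now false; q must hold, so q = True.
In (¬q ∨ ¬p), ¬q is now false; ¬p must hold, so p = False.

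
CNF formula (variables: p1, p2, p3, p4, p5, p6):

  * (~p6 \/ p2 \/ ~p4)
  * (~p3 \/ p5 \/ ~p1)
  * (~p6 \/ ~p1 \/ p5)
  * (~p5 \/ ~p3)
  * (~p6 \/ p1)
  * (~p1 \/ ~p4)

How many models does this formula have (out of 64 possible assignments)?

18

Split on p1, then p5.
  p1=T, p5=T: remaining (p2,p3,p4,p6) ∈ {(F,F,F,F); (F,F,F,T); (T,F,F,F); (T,F,F,T)} — 4.
  p1=T, p5=F: remaining (p2,p3,p4,p6) ∈ {(F,F,F,F); (T,F,F,F)} — 2.
  p1=F, p5=T: remaining (p2,p3,p4,p6) ∈ {(F,F,F,F); (F,F,T,F); (T,F,F,F); (T,F,T,F)} — 4.
  p1=F, p5=F: forces p6=F; p2, p3, p4 free → 2^3 = 8.
Total: 4 + 2 + 4 + 8 = 18.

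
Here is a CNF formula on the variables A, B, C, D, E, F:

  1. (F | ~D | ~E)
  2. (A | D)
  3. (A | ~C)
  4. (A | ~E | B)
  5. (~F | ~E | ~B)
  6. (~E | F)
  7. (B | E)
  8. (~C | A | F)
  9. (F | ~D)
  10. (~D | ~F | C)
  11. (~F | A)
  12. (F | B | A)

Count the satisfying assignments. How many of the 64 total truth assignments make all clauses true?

8

Case analysis on F and A:
  F=T, A=T: 6 of the 16 assignments to (B,C,D,E) work.
  F=T, A=F: a clause becomes empty — 0.
  F=F, A=T: remaining (B,C,D,E) ∈ {(T,F,F,F); (T,T,F,F)} — 2.
  F=F, A=F: a clause becomes empty — 0.
Total: 6 + 0 + 2 + 0 = 8.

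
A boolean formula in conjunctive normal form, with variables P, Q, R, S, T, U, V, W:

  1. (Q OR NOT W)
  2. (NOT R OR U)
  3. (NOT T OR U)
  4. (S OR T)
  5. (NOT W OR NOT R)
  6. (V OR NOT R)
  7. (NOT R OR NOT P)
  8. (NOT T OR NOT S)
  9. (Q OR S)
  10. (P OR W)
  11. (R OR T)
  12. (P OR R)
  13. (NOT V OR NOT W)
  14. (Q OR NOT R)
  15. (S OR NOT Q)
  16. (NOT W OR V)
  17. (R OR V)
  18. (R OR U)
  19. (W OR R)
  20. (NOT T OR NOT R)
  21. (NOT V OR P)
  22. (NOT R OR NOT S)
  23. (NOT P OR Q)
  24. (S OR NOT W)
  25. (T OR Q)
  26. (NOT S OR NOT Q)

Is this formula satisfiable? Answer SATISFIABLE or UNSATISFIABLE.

R = True:
  propagation gives U=True, W=False, V=True, P=False; an empty clause results — contradiction.
R = False:
  propagation gives T=True, U=True, S=False, Q=True; an empty clause results — contradiction.
Every branch closes, so no satisfying assignment exists.

UNSATISFIABLE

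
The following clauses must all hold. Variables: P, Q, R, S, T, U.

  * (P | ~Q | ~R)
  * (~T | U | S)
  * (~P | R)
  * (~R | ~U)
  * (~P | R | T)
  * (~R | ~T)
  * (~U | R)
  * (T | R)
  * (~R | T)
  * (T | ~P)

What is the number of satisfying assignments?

2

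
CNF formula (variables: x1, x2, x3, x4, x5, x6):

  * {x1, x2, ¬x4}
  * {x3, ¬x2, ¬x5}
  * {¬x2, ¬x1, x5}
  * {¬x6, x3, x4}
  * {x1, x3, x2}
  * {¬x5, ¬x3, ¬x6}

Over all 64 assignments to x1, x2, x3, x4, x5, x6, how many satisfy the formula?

26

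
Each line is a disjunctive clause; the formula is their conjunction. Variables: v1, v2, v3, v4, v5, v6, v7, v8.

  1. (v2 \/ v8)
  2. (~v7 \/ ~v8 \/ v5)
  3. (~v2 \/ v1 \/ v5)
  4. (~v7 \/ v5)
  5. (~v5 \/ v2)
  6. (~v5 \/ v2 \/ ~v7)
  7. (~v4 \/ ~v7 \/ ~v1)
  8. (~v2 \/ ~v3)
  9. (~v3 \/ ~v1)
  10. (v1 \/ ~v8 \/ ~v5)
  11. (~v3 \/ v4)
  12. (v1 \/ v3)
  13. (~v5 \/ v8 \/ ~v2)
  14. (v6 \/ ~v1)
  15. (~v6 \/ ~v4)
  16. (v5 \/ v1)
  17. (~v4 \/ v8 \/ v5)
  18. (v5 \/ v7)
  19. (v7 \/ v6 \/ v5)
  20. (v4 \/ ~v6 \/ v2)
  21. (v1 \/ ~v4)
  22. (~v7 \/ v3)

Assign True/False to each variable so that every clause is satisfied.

v1 = 1, v2 = 1, v3 = 0, v4 = 0, v5 = 1, v6 = 1, v7 = 0, v8 = 1

Branch on v1: take v1 = True.
  then v3 is forced to False.
  then v6 is forced to True.
  then v4 is forced to False.
  then v2 is forced to True.
  then v7 is forced to False.
  then v5 is forced to True.
  then v8 is forced to True.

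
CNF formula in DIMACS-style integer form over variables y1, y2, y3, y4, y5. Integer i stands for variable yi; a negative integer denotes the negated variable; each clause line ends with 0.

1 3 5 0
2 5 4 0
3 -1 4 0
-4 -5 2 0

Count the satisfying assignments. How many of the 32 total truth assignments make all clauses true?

Split on y4, then y5.
  y4=T, y5=T: remaining (y1,y2,y3) ∈ {(F,T,F); (F,T,T); (T,T,F); (T,T,T)} — 4.
  y4=T, y5=F: y2 free; 3 ways for (y1,y3) × 2^1 = 6.
  y4=F, y5=T: y2 free; 3 ways for (y1,y3) × 2^1 = 6.
  y4=F, y5=F: remaining (y1,y2,y3) ∈ {(F,T,T); (T,T,T)} — 2.
Total: 4 + 6 + 6 + 2 = 18.

18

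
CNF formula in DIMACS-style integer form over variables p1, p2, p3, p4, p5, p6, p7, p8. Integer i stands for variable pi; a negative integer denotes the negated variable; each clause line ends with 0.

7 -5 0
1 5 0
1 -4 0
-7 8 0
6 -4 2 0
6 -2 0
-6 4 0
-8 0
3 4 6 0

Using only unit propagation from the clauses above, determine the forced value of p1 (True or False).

True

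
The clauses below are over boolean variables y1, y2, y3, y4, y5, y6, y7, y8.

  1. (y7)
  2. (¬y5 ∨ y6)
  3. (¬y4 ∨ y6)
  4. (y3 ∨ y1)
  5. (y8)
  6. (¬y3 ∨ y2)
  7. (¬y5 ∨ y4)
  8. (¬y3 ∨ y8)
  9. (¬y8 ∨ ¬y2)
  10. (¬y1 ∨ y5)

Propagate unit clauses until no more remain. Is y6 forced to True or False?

True

(y7) is a unit clause: y7 = True.
(y8) is a unit clause: y8 = True.
(¬y2 ∨ ¬y8): since y8 = True, the clause reduces to (¬y2). y2 = False.
In (¬y3 ∨ y2), y2 is now false; ¬y3 must hold, so y3 = False.
(y3 ∨ y1) with y3 = False leaves only y1, so y1 = True.
(y5 ∨ ¬y1) with y1 = True leaves only y5, so y5 = True.
In (¬y5 ∨ y6), ¬y5 is now false; y6 must hold, so y6 = True.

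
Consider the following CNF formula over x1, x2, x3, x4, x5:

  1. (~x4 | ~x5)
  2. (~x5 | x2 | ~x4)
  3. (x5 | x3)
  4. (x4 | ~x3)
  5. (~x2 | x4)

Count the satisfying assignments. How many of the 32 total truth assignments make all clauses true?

Satisfying assignments:
  x1=F x2=F x3=F x4=F x5=T
  x1=F x2=F x3=T x4=T x5=F
  x1=F x2=T x3=T x4=T x5=F
  x1=T x2=F x3=F x4=F x5=T
  x1=T x2=F x3=T x4=T x5=F
  x1=T x2=T x3=T x4=T x5=F
Count: 6.

6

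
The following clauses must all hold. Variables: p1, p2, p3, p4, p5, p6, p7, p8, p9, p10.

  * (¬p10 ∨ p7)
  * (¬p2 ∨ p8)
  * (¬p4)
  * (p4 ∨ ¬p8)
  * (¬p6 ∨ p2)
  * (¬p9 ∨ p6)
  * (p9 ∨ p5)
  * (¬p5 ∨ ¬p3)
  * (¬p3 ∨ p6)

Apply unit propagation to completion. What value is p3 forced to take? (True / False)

Unit clause (¬p4) sets p4 = False.
(p4 ∨ ¬p8) with p4 = False leaves only ¬p8, so p8 = False.
(p8 ∨ ¬p2): since p8 = False, the clause reduces to (¬p2). p2 = False.
In (¬p6 ∨ p2), p2 is now false; ¬p6 must hold, so p6 = False.
From (p6 ∨ ¬p9) and p6 = False: p9 = False.
In (p5 ∨ p9), p9 is now false; p5 must hold, so p5 = True.
From (¬p3 ∨ ¬p5) and p5 = True: p3 = False.

False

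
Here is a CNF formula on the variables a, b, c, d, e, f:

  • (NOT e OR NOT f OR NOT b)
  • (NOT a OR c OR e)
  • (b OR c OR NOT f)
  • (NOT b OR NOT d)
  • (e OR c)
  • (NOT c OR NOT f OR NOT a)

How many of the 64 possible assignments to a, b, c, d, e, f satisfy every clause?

23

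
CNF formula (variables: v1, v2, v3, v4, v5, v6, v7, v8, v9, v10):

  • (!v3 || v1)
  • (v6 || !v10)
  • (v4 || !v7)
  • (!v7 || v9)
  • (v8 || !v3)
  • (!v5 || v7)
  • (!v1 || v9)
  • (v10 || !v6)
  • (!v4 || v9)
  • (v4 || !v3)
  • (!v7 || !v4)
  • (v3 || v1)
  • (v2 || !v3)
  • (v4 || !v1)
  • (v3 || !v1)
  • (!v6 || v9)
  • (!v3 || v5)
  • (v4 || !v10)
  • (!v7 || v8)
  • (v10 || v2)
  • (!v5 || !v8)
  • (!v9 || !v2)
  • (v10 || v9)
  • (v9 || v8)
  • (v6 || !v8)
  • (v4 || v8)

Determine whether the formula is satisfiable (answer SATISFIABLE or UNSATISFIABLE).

UNSATISFIABLE

v3 = True:
  propagation gives v1=True, v8=True, v9=True, v4=True; an empty clause results — contradiction.
v3 = False:
  propagation gives v1=True; an empty clause results — contradiction.
Every branch closes, so no satisfying assignment exists.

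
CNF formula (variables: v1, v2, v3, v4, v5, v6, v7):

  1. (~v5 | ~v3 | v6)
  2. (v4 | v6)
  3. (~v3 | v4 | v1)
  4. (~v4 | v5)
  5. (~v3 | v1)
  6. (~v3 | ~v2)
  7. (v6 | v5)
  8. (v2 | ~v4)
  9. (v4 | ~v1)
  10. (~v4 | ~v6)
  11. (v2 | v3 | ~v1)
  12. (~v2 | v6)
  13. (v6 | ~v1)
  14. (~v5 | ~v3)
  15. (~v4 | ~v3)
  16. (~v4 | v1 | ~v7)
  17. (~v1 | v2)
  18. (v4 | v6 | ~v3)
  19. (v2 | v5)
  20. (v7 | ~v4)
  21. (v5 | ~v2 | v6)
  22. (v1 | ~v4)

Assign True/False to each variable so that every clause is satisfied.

v1=F, v2=T, v3=F, v4=F, v5=T, v6=T, v7=F

Branch on v1: take v1 = False.
  then v3 is forced to False.
  then v4 is forced to False.
  then v6 is forced to True.
Set v2 = True and propagate.
v5, v7 are now unconstrained; take v5 = True, v7 = False.
Every clause has at least one true literal under this assignment.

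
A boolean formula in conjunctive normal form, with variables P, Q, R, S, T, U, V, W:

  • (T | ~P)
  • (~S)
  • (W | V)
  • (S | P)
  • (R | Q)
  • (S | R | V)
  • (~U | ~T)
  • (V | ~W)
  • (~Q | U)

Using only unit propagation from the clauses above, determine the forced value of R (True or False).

True

Unit clause (~S) sets S = False.
From (S | P) and S = False: P = True.
(~P | T) with P = True leaves only T, so T = True.
From (~U | ~T) and T = True: U = False.
From (~Q | U) and U = False: Q = False.
In (Q | R), Q is now false; R must hold, so R = True.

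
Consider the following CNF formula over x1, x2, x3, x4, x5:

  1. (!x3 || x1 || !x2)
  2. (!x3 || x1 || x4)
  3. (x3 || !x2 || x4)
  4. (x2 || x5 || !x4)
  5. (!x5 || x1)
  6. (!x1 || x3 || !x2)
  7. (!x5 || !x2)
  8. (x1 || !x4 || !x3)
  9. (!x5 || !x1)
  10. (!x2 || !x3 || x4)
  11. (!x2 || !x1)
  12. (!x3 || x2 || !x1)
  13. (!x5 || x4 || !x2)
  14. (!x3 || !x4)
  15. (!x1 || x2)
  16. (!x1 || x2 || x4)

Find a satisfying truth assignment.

Branch on x1: take x1 = False.
  then x5 is forced to False.
Branch on x2: take x2 = True.
  then x3 is forced to False.
  then x4 is forced to True.
Check each clause:
  1. (!x3 || !x2 || x1) — !x3 is true.
  2. (x1 || x4 || !x3) — x4 is true.
  3. (!x2 || x3 || x4) — x4 is true.
  4. (x5 || !x4 || x2) — x2 is true.
  5. (!x5 || x1) — !x5 is true.
  6. (x3 || !x1 || !x2) — !x1 is true.
  7. (!x2 || !x5) — !x5 is true.
  8. (!x4 || x1 || !x3) — !x3 is true.
  9. (!x5 || !x1) — !x5 is true.
  10. (!x3 || x4 || !x2) — x4 is true.
  11. (!x1 || !x2) — !x1 is true.
  12. (!x3 || x2 || !x1) — x2 is true.
  13. (x4 || !x2 || !x5) — !x5 is true.
  14. (!x3 || !x4) — !x3 is true.
  15. (x2 || !x1) — x2 is true.
  16. (!x1 || x4 || x2) — x2 is true.

x1=False, x2=True, x3=False, x4=True, x5=False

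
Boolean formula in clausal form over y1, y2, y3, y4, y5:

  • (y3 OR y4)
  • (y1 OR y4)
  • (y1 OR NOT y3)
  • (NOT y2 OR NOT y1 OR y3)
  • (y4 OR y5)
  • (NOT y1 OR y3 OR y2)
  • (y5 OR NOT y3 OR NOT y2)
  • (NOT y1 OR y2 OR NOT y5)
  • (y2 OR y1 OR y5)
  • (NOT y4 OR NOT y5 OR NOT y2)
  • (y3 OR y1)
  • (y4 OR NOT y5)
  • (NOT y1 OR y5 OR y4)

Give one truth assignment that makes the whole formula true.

Set y1 = True and propagate.
Try y2 = False.
  then y3 is forced to True.
  then y5 is forced to False.
  then y4 is forced to True.

y1=T, y2=F, y3=T, y4=T, y5=F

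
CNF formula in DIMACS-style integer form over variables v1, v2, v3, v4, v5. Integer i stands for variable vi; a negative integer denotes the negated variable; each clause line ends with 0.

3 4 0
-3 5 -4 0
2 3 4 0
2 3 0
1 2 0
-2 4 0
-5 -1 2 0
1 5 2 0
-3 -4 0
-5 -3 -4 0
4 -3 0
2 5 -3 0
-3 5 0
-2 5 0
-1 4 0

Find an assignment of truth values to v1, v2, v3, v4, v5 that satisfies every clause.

v1=F  v2=T  v3=F  v4=T  v5=T

Check each clause:
  1. (v4 ∨ v3) — v4 is true.
  2. (¬v4 ∨ v5 ∨ ¬v3) — v5 is true.
  3. (v4 ∨ v2 ∨ v3) — v2 is true.
  4. (v2 ∨ v3) — v2 is true.
  5. (v2 ∨ v1) — v2 is true.
  6. (v4 ∨ ¬v2) — v4 is true.
  7. (¬v5 ∨ ¬v1 ∨ v2) — v2 is true.
  8. (v2 ∨ v5 ∨ v1) — v2 is true.
  9. (¬v4 ∨ ¬v3) — ¬v3 is true.
  10. (¬v5 ∨ ¬v4 ∨ ¬v3) — ¬v3 is true.
  11. (v4 ∨ ¬v3) — v4 is true.
  12. (¬v3 ∨ v2 ∨ v5) — ¬v3 is true.
  13. (v5 ∨ ¬v3) — v5 is true.
  14. (¬v2 ∨ v5) — v5 is true.
  15. (¬v1 ∨ v4) — v4 is true.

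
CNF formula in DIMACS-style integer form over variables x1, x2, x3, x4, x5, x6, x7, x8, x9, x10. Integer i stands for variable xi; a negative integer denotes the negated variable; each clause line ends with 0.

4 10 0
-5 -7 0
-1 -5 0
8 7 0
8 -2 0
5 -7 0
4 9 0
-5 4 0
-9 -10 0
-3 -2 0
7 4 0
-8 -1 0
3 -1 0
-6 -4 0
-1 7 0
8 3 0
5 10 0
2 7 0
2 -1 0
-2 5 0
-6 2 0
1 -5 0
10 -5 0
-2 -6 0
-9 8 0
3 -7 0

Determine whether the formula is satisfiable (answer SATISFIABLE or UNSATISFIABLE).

x5 = True:
  propagation gives x7=False, x1=False; an empty clause results — contradiction.
x5 = False:
  propagation gives x7=False, x8=True, x4=True, x1=False; an empty clause results — contradiction.
Every branch closes, so no satisfying assignment exists.

UNSATISFIABLE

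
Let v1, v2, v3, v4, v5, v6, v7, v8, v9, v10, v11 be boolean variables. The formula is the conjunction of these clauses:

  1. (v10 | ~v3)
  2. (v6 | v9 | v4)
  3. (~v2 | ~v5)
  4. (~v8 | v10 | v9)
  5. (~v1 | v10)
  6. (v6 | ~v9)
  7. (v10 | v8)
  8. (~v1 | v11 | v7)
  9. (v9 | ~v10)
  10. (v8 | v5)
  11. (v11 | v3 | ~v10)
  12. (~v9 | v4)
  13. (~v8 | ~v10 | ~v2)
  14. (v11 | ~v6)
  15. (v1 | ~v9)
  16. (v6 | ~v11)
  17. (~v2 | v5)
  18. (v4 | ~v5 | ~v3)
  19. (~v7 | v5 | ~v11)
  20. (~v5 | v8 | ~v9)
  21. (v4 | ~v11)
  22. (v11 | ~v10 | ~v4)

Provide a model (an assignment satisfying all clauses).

Pure literal: v2 appears only negated; assign v2 = False.
Branch on v1: take v1 = True.
  then v10 is forced to True.
  then v9 is forced to True.
  then v6 is forced to True.
  then v4 is forced to True.
  then v11 is forced to True.
Try v5 = True.
  then v8 is forced to True.
v3, v7 are now unconstrained; take v3 = False, v7 = True.
Every clause has at least one true literal under this assignment.

v1 = T  v2 = F  v3 = F  v4 = T  v5 = T  v6 = T  v7 = T  v8 = T  v9 = T  v10 = T  v11 = T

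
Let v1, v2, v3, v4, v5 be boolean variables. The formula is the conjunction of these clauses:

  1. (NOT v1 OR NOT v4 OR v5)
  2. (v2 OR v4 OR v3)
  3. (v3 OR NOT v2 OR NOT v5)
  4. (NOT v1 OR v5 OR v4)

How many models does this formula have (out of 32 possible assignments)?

Case analysis on v4 and v5:
  v4=1, v5=1: v1 free; 3 ways for (v2,v3) × 2^1 = 6.
  v4=1, v5=0: remaining (v1,v2,v3) ∈ {(0,0,0); (0,0,1); (0,1,0); (0,1,1)} — 4.
  v4=0, v5=1: remaining (v1,v2,v3) ∈ {(0,0,1); (0,1,1); (1,0,1); (1,1,1)} — 4.
  v4=0, v5=0: remaining (v1,v2,v3) ∈ {(0,0,1); (0,1,0); (0,1,1)} — 3.
Total: 6 + 4 + 4 + 3 = 17.

17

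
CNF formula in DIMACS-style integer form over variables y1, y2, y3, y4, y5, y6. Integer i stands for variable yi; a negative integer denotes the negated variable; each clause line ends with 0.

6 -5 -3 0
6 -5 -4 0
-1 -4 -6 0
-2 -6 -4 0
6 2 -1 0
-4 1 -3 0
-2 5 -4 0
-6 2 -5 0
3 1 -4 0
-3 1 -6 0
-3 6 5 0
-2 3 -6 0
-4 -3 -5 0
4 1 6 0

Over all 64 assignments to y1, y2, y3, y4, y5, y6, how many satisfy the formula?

Split on y6, then y4.
  y6=1, y4=1: a clause becomes empty — 0.
  y6=1, y4=0: 5 of the 16 assignments to (y1,y2,y3,y5) work.
  y6=0, y4=1: a clause becomes empty — 0.
  y6=0, y4=0: remaining (y1,y2,y3,y5) ∈ {(1,1,0,0); (1,1,0,1)} — 2.
Total: 0 + 5 + 0 + 2 = 7.

7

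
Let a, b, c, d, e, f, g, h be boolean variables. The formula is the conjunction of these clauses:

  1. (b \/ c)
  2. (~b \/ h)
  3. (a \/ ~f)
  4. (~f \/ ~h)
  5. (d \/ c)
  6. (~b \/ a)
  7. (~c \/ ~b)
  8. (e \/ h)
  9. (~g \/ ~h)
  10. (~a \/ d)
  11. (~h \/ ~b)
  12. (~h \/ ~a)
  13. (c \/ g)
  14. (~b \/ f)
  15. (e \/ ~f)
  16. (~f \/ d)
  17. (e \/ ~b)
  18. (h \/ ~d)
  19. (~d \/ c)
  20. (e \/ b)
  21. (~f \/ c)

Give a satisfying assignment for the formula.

e occurs only positively in the remaining clauses — set e = True.
Set a = False and propagate.
  then f is forced to False.
  then b is forced to False.
  then c is forced to True.
Branch on d: take d = False.
Branch on g: take g = True.
  then h is forced to False.
Every clause has at least one true literal under this assignment.
Check each clause:
  1. (c \/ b) — c is true.
  2. (h \/ ~b) — ~b is true.
  3. (a \/ ~f) — ~f is true.
  4. (~f \/ ~h) — ~h is true.
  5. (d \/ c) — c is true.
  6. (a \/ ~b) — ~b is true.
  7. (~c \/ ~b) — ~b is true.
  8. (e \/ h) — e is true.
  9. (~g \/ ~h) — ~h is true.
  10. (~a \/ d) — ~a is true.
  11. (~h \/ ~b) — ~h is true.
  12. (~h \/ ~a) — ~h is true.
  13. (g \/ c) — c is true.
  14. (~b \/ f) — ~b is true.
  15. (e \/ ~f) — ~f is true.
  16. (d \/ ~f) — ~f is true.
  17. (~b \/ e) — e is true.
  18. (h \/ ~d) — ~d is true.
  19. (~d \/ c) — c is true.
  20. (e \/ b) — e is true.
  21. (c \/ ~f) — ~f is true.

a=F, b=F, c=T, d=F, e=T, f=F, g=T, h=F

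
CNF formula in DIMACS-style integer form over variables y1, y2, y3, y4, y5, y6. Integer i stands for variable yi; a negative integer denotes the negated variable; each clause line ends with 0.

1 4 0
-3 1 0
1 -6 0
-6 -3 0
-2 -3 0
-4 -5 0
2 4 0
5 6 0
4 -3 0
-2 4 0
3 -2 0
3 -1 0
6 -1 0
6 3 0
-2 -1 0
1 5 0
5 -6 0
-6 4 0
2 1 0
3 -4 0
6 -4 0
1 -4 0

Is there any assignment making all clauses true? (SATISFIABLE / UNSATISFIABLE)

y1 = True:
  propagation gives y3=True, y6=False; an empty clause results — contradiction.
y1 = False:
  propagation gives y4=True; an empty clause results — contradiction.
Every branch closes, so no satisfying assignment exists.

UNSATISFIABLE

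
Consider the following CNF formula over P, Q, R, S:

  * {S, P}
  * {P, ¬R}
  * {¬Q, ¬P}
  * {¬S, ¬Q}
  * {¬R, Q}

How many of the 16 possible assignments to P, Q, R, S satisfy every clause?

3

Satisfying assignments:
  P=0 Q=0 R=0 S=1
  P=1 Q=0 R=0 S=0
  P=1 Q=0 R=0 S=1
That's 3 in total.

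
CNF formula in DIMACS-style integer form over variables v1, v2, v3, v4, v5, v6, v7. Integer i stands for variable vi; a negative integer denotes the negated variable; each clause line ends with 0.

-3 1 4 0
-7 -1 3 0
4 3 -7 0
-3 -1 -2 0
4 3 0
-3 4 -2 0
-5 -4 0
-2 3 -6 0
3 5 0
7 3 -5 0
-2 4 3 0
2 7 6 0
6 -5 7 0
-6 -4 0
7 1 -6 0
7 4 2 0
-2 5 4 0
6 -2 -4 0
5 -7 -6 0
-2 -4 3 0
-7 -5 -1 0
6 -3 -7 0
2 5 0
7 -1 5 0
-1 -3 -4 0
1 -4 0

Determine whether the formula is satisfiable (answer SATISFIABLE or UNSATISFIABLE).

UNSATISFIABLE

v3 = True:
  v4 = True:
    propagation gives v5=False, v6=False, v2=False; an empty clause results — contradiction.
  v4 = False:
    propagation gives v1=True, v2=False, v7=True, v5=False; an empty clause results — contradiction.
v3 = False:
  propagation gives v4=True, v5=False; an empty clause results — contradiction.
Every branch closes, so no satisfying assignment exists.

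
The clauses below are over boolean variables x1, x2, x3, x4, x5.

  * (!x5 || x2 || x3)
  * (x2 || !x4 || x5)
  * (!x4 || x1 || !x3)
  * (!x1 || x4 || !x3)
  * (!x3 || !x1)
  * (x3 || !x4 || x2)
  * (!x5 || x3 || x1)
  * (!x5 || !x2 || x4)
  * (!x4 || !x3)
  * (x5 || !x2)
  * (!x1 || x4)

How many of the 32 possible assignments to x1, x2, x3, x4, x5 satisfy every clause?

4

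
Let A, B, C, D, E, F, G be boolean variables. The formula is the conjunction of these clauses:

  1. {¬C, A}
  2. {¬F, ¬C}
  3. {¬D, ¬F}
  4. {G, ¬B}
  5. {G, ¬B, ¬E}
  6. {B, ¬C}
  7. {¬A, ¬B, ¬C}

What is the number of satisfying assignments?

36

Split on B, then C.
  B=T, C=T: a clause becomes empty — 0.
  B=T, C=F: A, E free; 3 ways for (D,F,G) × 2^2 = 12.
  B=F, C=T: a clause becomes empty — 0.
  B=F, C=F: A, E, G free; 3 ways for (D,F) × 2^3 = 24.
Total: 0 + 12 + 0 + 24 = 36.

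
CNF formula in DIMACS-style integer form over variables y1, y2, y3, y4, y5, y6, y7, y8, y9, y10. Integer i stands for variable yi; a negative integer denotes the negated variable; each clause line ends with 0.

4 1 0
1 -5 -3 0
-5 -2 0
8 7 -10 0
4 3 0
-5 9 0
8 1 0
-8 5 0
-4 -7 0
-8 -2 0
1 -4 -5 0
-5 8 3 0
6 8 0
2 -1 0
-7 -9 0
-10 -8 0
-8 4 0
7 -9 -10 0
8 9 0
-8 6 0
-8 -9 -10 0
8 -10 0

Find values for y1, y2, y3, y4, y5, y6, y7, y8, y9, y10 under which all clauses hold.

y1=1  y2=1  y3=1  y4=0  y5=0  y6=1  y7=0  y8=0  y9=1  y10=0

Pure literal: y6 appears only positively; assign y6 = True.
y10 occurs only negated in the remaining clauses — set y10 = False.
Branch on y1: take y1 = True.
  then y2 is forced to True.
  then y5 is forced to False.
  then y8 is forced to False.
  then y9 is forced to True.
  then y7 is forced to False.
Set y3 = True and propagate.
y4 is now unconstrained; take y4 = False.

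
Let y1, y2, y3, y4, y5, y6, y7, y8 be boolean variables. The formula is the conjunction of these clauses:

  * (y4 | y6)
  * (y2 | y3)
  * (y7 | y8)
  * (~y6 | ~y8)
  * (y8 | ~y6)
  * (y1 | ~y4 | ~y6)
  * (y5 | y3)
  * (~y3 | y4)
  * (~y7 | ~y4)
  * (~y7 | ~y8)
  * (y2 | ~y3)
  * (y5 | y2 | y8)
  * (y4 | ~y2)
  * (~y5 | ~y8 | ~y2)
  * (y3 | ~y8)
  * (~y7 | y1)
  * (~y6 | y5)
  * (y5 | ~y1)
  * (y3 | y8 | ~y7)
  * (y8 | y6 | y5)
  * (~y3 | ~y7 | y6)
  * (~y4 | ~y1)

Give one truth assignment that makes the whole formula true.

y1=False  y2=True  y3=True  y4=True  y5=False  y6=False  y7=False  y8=True

Set y1 = False and propagate.
  then y7 is forced to False.
  then y8 is forced to True.
  then y6 is forced to False.
  then y4 is forced to True.
  then y3 is forced to True.
  then y2 is forced to True.
  then y5 is forced to False.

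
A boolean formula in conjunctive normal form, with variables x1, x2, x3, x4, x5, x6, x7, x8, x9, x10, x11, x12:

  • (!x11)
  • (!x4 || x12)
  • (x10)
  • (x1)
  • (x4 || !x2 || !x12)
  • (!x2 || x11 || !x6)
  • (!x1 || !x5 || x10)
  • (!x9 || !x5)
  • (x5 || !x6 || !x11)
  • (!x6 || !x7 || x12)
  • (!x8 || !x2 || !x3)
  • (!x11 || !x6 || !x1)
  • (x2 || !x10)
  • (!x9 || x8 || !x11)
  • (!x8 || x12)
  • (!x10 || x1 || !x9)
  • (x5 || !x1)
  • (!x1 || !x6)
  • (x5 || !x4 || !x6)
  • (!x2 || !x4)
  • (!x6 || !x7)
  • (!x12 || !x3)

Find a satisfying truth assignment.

x1 = T, x2 = T, x3 = F, x4 = F, x5 = T, x6 = F, x7 = F, x8 = F, x9 = F, x10 = T, x11 = F, x12 = F

Unit propagation: (!x11) forces x11 = False.
(x10) is a unit clause, so x10 = True.
Unit propagation: (x1) forces x1 = True.
The clause (x2) is unit: x2 must be True.
The clause (!x6) is unit: x6 must be False.
Unit propagation: (x5) forces x5 = True.
Unit propagation: (!x9) forces x9 = False.
The clause (!x4) is unit: x4 must be False.
(!x12) is a unit clause, so x12 = False.
Unit propagation: (!x8) forces x8 = False.
x3, x7 are now unconstrained; take x3 = False, x7 = False.
Every clause has at least one true literal under this assignment.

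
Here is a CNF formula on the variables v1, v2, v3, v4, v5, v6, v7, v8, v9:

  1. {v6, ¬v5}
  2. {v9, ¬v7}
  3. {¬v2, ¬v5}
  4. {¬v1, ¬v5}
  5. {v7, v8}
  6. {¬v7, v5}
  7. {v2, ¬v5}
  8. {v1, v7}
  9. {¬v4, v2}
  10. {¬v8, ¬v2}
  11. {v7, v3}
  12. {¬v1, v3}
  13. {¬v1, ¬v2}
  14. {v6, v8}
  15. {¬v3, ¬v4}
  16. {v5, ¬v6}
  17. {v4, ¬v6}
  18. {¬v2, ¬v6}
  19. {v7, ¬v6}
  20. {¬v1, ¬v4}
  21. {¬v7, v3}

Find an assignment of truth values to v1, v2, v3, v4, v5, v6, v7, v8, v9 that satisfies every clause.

Try v1 = True.
  then v5 is forced to False.
  then v7 is forced to False.
  then v8 is forced to True.
  then v2 is forced to False.
  then v4 is forced to False.
  then v3 is forced to True.
  then v6 is forced to False.
v9 is now unconstrained; take v9 = False.

v1=T, v2=F, v3=T, v4=F, v5=F, v6=F, v7=F, v8=T, v9=F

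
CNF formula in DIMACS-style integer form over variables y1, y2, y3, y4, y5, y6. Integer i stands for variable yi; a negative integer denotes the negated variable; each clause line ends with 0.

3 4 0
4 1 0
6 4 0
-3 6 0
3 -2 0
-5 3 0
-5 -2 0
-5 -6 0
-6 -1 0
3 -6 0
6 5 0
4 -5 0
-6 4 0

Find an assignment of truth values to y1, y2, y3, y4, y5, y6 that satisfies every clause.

Pure literal: y4 appears only positively; assign y4 = True.
Try y1 = False.
Set y2 = True and propagate.
  then y3 is forced to True.
  then y6 is forced to True.
  then y5 is forced to False.
Every clause has at least one true literal under this assignment.

y1=False, y2=True, y3=True, y4=True, y5=False, y6=True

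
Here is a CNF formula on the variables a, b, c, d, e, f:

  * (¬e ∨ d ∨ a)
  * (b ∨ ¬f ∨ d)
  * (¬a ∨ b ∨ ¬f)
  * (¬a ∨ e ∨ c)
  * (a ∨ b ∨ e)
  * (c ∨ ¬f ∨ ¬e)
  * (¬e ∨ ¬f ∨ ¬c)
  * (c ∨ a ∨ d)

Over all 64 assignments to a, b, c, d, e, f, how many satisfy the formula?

Split on a, then e.
  a=T, e=T: forces f=F; b, c, d free → 2^3 = 8.
  a=T, e=F: d free; 3 ways for (b,c,f) × 2^1 = 6.
  a=F, e=T: remaining (b,c,d,f) ∈ {(F,F,T,F); (F,T,T,F); (T,F,T,F); (T,T,T,F)} — 4.
  a=F, e=F: f free; 3 ways for (b,c,d) × 2^1 = 6.
Total: 8 + 6 + 4 + 6 = 24.

24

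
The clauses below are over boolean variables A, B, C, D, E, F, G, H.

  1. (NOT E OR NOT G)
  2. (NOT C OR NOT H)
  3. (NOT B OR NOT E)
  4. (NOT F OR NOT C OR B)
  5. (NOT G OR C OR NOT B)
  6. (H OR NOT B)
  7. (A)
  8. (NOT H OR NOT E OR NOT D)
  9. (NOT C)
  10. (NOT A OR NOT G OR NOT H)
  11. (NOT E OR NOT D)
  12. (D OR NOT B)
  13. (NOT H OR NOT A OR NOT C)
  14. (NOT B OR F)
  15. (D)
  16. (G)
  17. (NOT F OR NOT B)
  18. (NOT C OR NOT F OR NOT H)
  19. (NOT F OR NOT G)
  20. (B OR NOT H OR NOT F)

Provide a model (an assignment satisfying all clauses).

(A) is a unit clause, so A = True.
Unit propagation: (NOT C) forces C = False.
Unit propagation: (D) forces D = True.
The clause (NOT E) is unit: E must be False.
Unit propagation: (G) forces G = True.
The clause (NOT B) is unit: B must be False.
(NOT H) is a unit clause, so H = False.
The clause (NOT F) is unit: F must be False.
Every clause has at least one true literal under this assignment.

A=T, B=F, C=F, D=T, E=F, F=F, G=T, H=F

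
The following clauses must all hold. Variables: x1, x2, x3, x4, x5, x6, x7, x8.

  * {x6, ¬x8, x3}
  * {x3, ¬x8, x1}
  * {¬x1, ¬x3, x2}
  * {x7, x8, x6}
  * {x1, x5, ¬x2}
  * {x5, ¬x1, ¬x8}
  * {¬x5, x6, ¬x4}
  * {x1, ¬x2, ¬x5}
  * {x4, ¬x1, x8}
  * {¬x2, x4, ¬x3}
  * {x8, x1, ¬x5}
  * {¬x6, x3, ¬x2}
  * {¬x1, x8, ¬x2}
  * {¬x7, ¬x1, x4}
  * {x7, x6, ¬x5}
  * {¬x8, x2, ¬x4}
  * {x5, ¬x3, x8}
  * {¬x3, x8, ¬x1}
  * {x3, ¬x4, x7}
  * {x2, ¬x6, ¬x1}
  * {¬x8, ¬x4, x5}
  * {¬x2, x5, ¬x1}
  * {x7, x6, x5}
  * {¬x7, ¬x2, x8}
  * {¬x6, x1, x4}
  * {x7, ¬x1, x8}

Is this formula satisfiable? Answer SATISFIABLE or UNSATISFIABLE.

SATISFIABLE

Try x1 = True.
Set x2 = True and propagate.
  then x8 is forced to True.
  then x5 is forced to True.
For the remaining variables, x3 = True, x4 = True, x6 = True, x7 = False works.
Every clause has at least one true literal under this assignment.
So x1=T, x2=T, x3=T, x4=T, x5=T, x6=T, x7=F, x8=T is a satisfying assignment.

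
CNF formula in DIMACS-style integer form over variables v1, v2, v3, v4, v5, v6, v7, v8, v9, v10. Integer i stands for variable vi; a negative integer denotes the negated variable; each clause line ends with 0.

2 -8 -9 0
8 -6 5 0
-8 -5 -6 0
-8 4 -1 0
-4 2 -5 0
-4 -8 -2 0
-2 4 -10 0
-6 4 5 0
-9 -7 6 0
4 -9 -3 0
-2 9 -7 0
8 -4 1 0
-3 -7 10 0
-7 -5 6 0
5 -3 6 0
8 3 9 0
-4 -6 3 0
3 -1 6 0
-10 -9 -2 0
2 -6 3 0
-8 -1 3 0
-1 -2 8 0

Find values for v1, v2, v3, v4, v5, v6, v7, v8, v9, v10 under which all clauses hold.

v1=T, v2=F, v3=T, v4=T, v5=F, v6=T, v7=F, v8=T, v9=F, v10=F

v7 occurs only negated in the remaining clauses — set v7 = False.
Try v1 = True.
Branch on v2: take v2 = False.
Try v3 = True.
The remaining clauses are satisfied by v4 = True, v5 = False, v6 = True, v8 = True, v9 = False, v10 = False.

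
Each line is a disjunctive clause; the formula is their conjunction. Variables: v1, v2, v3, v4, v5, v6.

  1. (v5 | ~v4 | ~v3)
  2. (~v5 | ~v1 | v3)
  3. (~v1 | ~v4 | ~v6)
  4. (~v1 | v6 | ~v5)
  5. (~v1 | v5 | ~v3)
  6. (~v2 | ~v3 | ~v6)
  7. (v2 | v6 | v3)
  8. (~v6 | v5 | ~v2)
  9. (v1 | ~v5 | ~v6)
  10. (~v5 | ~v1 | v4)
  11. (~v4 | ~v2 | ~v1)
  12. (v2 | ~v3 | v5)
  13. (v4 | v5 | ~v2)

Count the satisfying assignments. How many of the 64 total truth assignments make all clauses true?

Case analysis on v5 and v1:
  v5=1, v1=1: a clause becomes empty — 0.
  v5=1, v1=0: v4 free; 3 ways for (v2,v3,v6) × 2^1 = 6.
  v5=0, v1=1: remaining (v2,v3,v4,v6) ∈ {(0,0,0,1)} — 1.
  v5=0, v1=0: remaining (v2,v3,v4,v6) ∈ {(0,0,0,1); (0,0,1,1); (1,0,1,0)} — 3.
Total: 0 + 6 + 1 + 3 = 10.

10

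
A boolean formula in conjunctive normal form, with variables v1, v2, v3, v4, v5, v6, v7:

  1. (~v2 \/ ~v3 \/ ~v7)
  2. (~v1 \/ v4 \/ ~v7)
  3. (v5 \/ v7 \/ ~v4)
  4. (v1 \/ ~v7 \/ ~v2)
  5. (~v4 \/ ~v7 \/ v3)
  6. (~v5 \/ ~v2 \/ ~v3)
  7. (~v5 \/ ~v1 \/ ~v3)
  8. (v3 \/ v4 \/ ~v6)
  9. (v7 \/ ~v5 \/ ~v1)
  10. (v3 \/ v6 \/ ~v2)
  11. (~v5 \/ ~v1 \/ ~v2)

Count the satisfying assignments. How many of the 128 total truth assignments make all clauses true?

30

Case analysis on v3 and v7:
  v3=T, v7=T: v6 free; 5 ways for (v1,v2,v4,v5) × 2^1 = 10.
  v3=T, v7=F: v6 free; 6 ways for (v1,v2,v4,v5) × 2^1 = 12.
  v3=F, v7=T: remaining (v1,v2,v4,v5,v6) ∈ {(F,F,F,F,F); (F,F,F,T,F)} — 2.
  v3=F, v7=F: 6 of the 32 assignments to (v1,v2,v4,v5,v6) work.
Total: 10 + 12 + 2 + 6 = 30.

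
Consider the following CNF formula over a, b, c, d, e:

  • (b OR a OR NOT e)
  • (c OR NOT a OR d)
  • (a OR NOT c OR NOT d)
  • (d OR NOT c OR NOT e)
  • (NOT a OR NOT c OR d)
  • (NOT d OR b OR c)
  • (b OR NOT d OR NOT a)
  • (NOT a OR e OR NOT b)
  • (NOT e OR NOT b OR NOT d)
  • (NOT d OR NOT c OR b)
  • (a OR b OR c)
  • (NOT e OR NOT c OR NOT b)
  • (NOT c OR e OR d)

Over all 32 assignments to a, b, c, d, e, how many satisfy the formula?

The models are:
  a=F b=T c=F d=F e=F
  a=F b=T c=F d=F e=T
  a=F b=T c=F d=T e=F
Count: 3.

3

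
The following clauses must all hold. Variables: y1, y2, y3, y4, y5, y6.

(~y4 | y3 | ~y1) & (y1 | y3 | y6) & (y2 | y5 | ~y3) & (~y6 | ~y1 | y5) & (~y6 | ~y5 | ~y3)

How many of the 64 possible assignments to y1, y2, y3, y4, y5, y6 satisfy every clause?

Split on y3, then y1.
  y3=1, y1=1: y4 free; 3 ways for (y2,y5,y6) × 2^1 = 6.
  y3=1, y1=0: y4 free; 4 ways for (y2,y5,y6) × 2^1 = 8.
  y3=0, y1=1: y2 free; 3 ways for (y4,y5,y6) × 2^1 = 6.
  y3=0, y1=0: forces y6=1; y2, y4, y5 free → 2^3 = 8.
Total: 6 + 8 + 6 + 8 = 28.

28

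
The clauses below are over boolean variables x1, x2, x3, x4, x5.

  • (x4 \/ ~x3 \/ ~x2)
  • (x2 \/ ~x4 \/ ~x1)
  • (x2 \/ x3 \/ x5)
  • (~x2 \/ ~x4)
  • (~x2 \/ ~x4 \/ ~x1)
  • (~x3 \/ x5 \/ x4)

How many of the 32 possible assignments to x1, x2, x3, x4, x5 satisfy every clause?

11

Split on x2, then x4.
  x2=T, x4=T: a clause becomes empty — 0.
  x2=T, x4=F: remaining (x1,x3,x5) ∈ {(F,F,F); (F,F,T); (T,F,F); (T,F,T)} — 4.
  x2=F, x4=T: remaining (x1,x3,x5) ∈ {(F,F,T); (F,T,F); (F,T,T)} — 3.
  x2=F, x4=F: remaining (x1,x3,x5) ∈ {(F,F,T); (F,T,T); (T,F,T); (T,T,T)} — 4.
Total: 0 + 4 + 3 + 4 = 11.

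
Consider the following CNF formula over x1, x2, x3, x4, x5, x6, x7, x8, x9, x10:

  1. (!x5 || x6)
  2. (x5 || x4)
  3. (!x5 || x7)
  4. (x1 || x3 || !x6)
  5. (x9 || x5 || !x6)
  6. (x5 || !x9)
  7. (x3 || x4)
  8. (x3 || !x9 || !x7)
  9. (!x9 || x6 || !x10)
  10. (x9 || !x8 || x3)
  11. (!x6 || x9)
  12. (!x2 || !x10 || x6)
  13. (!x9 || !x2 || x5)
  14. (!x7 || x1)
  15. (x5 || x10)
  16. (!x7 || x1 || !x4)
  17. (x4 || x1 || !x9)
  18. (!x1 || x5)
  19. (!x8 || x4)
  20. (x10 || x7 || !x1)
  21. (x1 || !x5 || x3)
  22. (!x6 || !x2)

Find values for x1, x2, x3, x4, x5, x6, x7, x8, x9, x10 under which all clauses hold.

x1 = F, x2 = F, x3 = T, x4 = T, x5 = F, x6 = F, x7 = F, x8 = T, x9 = F, x10 = T

x2 occurs only negated in the remaining clauses — set x2 = False.
Pure literal: x3 appears only positively; assign x3 = True.
Branch on x1: take x1 = False.
  then x7 is forced to False.
  then x5 is forced to False.
  then x4 is forced to True.
  then x9 is forced to False.
  then x6 is forced to False.
  then x10 is forced to True.
x8 is now unconstrained; take x8 = True.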